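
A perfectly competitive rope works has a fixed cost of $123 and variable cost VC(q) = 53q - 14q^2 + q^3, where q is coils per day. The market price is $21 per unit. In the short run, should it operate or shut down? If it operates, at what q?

Produce at q = 8

From TC, MC = TC'(q) = 53 - 28q + 3q^2 and AVC = VC/q = 53 - 14q + q^2.
AVC hits its minimum where MC = AVC, at q = 7, giving min AVC = 53 - 14·7 + 7^2 = $4.
P = $21 exceeds min AVC = $4, so the firm stays open.
Solving P = MC: 32 - 28q + 3q^2 = 0 ⇒ q = 4/3 or 8. On the upward-sloping branch, q* = 8.
Check: AVC at q = 8 is $5 ≤ P, so revenue covers variable cost.
Profit = P·q − TC = 21·8 − 163 = $5.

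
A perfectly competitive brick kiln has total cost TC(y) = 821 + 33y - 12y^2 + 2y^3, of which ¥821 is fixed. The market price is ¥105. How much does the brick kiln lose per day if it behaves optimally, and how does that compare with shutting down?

Profit = -¥389 at y = 6

AVC = 33 - 12y + 2y^2 has its minimum ¥15 at y = 3; price ¥105 clears that bar, so the firm operates.
With MC = 33 - 24y + 6y^2, P = MC on the upward-sloping part at y* = 6.
TR = 105·6 = 630. TC = 821 + 198 = 1019. Profit = 630 − 1019 = -¥389.
Shutting down would mean losing the fixed cost of ¥821, so operating at a loss of ¥389 is better by ¥432.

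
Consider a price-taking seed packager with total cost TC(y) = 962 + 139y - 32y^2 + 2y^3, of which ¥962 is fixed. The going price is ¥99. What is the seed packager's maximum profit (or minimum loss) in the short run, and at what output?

AVC = 139 - 32y + 2y^2 has its minimum ¥11 at y = 8; price ¥99 clears that bar, so the firm operates.
With MC = 139 - 64y + 6y^2, P = MC on the upward-sloping part at y* = 10.
TR = 99·10 = 990. TC = 962 + 190 = 1152. Profit = 990 − 1152 = -¥162.
That loss of ¥162 beats the ¥962 the firm would lose by shutting down; producing recovers ¥800 of fixed cost.

Profit = -¥162 at y = 10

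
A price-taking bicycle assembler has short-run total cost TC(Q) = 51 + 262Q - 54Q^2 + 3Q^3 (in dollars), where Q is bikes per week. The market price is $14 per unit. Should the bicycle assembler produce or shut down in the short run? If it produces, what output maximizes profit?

Shut down

From TC, MC = TC'(Q) = 262 - 108Q + 9Q^2 and AVC = VC/Q = 262 - 54Q + 3Q^2.
The AVC parabola has its vertex at Q = 54/6 = 9, where AVC = 262 - 54·9 + 3·9^2 = $19.
With P < min AVC ($14 < $19), every unit sold adds to the loss.
Shutting down limits the loss to fixed cost, $51.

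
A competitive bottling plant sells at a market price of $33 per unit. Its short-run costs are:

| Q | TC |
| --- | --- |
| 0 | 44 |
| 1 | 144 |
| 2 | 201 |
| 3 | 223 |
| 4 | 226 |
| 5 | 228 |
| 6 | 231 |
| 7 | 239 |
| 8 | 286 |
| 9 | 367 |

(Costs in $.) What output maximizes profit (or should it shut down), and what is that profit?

Profit at each row (π = 33Q − TC): Q=0: -44; Q=1: -111; Q=2: -135; Q=3: -124; Q=4: -94; Q=5: -63; Q=6: -33; Q=7: -8; Q=8: -22; Q=9: -70.
Profit is maximized at Q = 7. AVC there is 195/7 = $27.86 ≤ P, so producing beats shutting down (which would give -$44).

Q = 7; profit = -$8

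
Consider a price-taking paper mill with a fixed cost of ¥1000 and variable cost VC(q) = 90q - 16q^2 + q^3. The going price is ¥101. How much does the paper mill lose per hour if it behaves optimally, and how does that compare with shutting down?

Profit = -¥274 at q = 11

AVC = 90 - 16q + q^2 has its minimum ¥26 at q = 8; price ¥101 clears that bar, so the firm operates.
MC = 90 - 32q + 3q^2. Setting P = MC and taking the root on the rising branch gives q* = 11.
TR = 101·11 = 1111. TC = 1000 + 385 = 1385. Profit = 1111 − 1385 = -¥274.
That loss of ¥274 beats the ¥1000 the firm would lose by shutting down; producing recovers ¥726 of fixed cost.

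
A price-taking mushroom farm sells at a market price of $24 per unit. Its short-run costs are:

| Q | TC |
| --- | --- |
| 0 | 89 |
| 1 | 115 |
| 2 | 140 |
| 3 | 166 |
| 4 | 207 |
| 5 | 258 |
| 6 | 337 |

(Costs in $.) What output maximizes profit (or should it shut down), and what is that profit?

Tabulate TR − TC: Q=0: -89; Q=1: -91; Q=2: -92; Q=3: -94; Q=4: -111; Q=5: -138; Q=6: -193.
Profit is highest at Q = 0. Equivalently, the lowest AVC in the table is 51/2 ≈ $25.50 at Q = 2, and P = $24 falls below it — price never covers variable cost, so the firm shuts down and loses only its fixed cost.

Q = 0 (shut down); profit = -$89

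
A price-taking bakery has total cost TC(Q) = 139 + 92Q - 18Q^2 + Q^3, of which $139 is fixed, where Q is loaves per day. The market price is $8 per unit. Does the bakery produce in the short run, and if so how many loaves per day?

Strip out fixed cost: VC = 92Q - 18Q^2 + Q^3. Then AVC = 92 - 18Q + Q^2 and MC = 92 - 36Q + 3Q^2.
AVC hits its minimum where MC = AVC, at Q = 9, giving min AVC = 92 - 18·9 + 9^2 = $11.
With P < min AVC ($8 < $11), every unit sold adds to the loss.
Shutting down limits the loss to fixed cost, $139.

Shut down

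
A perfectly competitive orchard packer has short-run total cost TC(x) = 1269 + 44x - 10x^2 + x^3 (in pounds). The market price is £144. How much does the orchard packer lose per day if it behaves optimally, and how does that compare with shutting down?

Profit = -£269 at x = 10

AVC = 44 - 10x + x^2 has its minimum £19 at x = 5; price £144 clears that bar, so the firm operates.
MC = 44 - 20x + 3x^2. Setting P = MC and taking the root on the rising branch gives x* = 10.
TR = 144·10 = 1440. TC = 1269 + 440 = 1709. Profit = 1440 − 1709 = -£269.
By producing, the firm covers all variable cost plus £1000 of fixed cost; shutting down would lose the full £1269.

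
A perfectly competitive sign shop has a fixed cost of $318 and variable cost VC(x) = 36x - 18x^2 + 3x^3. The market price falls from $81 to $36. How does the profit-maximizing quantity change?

Output falls from 5 to 4

AVC = 36 - 18x + 3x^2, minimized at x = 3 where min AVC = $9. MC = 36 - 36x + 9x^2.
At P = $81 ≥ min AVC, set P = MC on the rising branch: x = 5.
At P = $36 ≥ min AVC, set P = MC: x = 4. The firm stays open but cuts output.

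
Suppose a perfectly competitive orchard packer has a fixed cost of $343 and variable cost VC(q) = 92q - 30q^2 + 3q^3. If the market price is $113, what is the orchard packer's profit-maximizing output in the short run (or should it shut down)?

Produce at q = 7

Strip out fixed cost: VC = 92q - 30q^2 + 3q^3. Then AVC = 92 - 30q + 3q^2 and MC = 92 - 60q + 9q^2.
The AVC parabola has its vertex at q = 30/6 = 5, where AVC = 92 - 30·5 + 3·5^2 = $17.
Since P = $113 ≥ min AVC = $17, price covers variable cost and the firm should produce.
P = MC gives -21 - 60q + 9q^2 = 0, with roots -1/3 and 7. Take the larger (rising MC): q* = 7.
Check: AVC at q = 7 is $29 ≤ P, so revenue covers variable cost.
Profit = P·q − TC = 113·7 − 546 = $245.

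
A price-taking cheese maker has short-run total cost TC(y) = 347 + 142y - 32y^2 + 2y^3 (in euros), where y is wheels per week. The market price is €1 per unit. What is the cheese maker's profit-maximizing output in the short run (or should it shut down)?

Shut down

From TC, MC = TC'(y) = 142 - 64y + 6y^2 and AVC = VC/y = 142 - 32y + 2y^2.
AVC hits its minimum where MC = AVC, at y = 8, giving min AVC = 142 - 32·8 + 2·8^2 = €14.
Since P = €1 < min AVC = €14, price fails to cover variable cost at any output.
Best response: produce nothing and absorb the €347 fixed cost.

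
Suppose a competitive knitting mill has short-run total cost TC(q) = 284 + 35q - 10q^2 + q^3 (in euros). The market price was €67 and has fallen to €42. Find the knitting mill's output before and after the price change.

AVC = 35 - 10q + q^2, minimized at q = 5 where min AVC = €10. MC = 35 - 20q + 3q^2.
With P = €67 above the shutdown price, P = MC gives q = 8.
At P = €42 ≥ min AVC, set P = MC: q = 7. The firm stays open but cuts output.

Output falls from 8 to 7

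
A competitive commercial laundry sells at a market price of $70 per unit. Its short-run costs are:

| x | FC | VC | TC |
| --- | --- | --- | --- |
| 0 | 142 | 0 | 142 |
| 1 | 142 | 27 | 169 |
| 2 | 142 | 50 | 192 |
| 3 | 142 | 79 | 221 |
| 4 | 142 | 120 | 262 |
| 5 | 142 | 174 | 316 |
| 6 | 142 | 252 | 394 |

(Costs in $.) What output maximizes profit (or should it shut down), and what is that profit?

x = 5; profit = $34

Tabulate TR − TC: x=0: -142; x=1: -99; x=2: -52; x=3: -11; x=4: 18; x=5: 34; x=6: 26.
Profit is maximized at x = 5. AVC there is 174/5 = $34.80 ≤ P, so producing beats shutting down (which would give -$142).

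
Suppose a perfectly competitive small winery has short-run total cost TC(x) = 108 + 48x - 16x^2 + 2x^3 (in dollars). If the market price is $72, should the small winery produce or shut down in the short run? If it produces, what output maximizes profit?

Strip out fixed cost: VC = 48x - 16x^2 + 2x^3. Then AVC = 48 - 16x + 2x^2 and MC = 48 - 32x + 6x^2.
AVC is minimized where dAVC/dx = -16 + 4x = 0, at x = 4; min AVC = 48 - 16·4 + 2·4^2 = $16.
Because $72 ≥ $16, revenue can cover variable cost; the firm operates.
P = MC gives -24 - 32x + 6x^2 = 0, with roots -2/3 and 6. Take the larger (rising MC): x* = 6.
Check: AVC at x = 6 is $24 ≤ P, so revenue covers variable cost.
Profit = P·x − TC = 72·6 − 252 = $180.

Produce at x = 6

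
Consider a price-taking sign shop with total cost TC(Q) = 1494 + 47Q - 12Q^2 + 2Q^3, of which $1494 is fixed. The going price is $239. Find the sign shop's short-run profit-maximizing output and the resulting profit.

AVC = 47 - 12Q + 2Q^2; min AVC = $29 at Q = 3. Since P = $239 ≥ min AVC, the firm produces.
MC = 47 - 24Q + 6Q^2. Setting P = MC and taking the root on the rising branch gives Q* = 8.
TR = 239·8 = 1912. TC = 1494 + 632 = 2126. Profit = 1912 − 2126 = -$214.
Shutting down would mean losing the fixed cost of $1494, so operating at a loss of $214 is better by $1280.

Profit = -$214 at Q = 8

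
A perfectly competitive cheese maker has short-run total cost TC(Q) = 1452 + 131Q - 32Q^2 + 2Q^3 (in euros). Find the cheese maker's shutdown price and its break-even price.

Shutdown price = €3; break-even price = €153

AVC = 131 - 32Q + 2Q^2; minimized at Q = 8, giving min AVC = €3. That is the shutdown price.
ATC = 1452/Q + 131 - 32Q + 2Q^2. Setting dATC/dQ = −1452/Q^2 − 32 + 4Q = 0 gives Q = 11 (since 4·11^3 − 32·11^2 = 1452).
min ATC = 1452/11 + 131 − 32·11 + 2·11^2 = €153. That is the break-even price.
For €3 ≤ P < €153 the firm produces at a loss; below €3 it shuts down.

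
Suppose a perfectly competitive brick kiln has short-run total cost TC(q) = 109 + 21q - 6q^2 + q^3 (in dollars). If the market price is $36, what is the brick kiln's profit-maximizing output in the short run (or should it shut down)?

Produce at q = 5

Strip out fixed cost: VC = 21q - 6q^2 + q^3. Then AVC = 21 - 6q + q^2 and MC = 21 - 12q + 3q^2.
AVC hits its minimum where MC = AVC, at q = 3, giving min AVC = 21 - 6·3 + 3^2 = $12.
P = $36 exceeds min AVC = $12, so the firm stays open.
Set P = MC: 36 = 21 - 12q + 3q^2 → -15 - 12q + 3q^2 = 0. The roots are q = -1 and q = 5; the profit-maximizing output is on the rising part of MC, so q* = 5.
Check: AVC at q = 5 is $16 ≤ P, so revenue covers variable cost.
Profit = P·q − TC = 36·5 − 189 = -$9, a loss, but smaller than the $109 fixed cost the firm would lose by shutting down.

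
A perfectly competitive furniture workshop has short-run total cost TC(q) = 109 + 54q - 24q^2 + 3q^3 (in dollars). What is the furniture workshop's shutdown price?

$6 per unit

Short-run supply begins at min AVC. From VC = 54q - 24q^2 + 3q^3, AVC = 54 - 24q + 3q^2.
dAVC/dq = -24 + 6q = 0 gives q = 4. min AVC = 54 - 24·4 + 3·4^2 = 6.
The firm shuts down for any P below $6.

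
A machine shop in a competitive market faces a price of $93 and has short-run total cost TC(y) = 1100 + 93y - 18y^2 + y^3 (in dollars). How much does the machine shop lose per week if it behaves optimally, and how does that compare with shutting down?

Profit = -$236 at y = 12

AVC = 93 - 18y + y^2; min AVC = $12 at y = 9. Since P = $93 ≥ min AVC, the firm produces.
MC = 93 - 36y + 3y^2. Setting P = MC and taking the root on the rising branch gives y* = 12.
TR = 93·12 = 1116. TC = 1100 + 252 = 1352. Profit = 1116 − 1352 = -$236.
Shutting down would mean losing the fixed cost of $1100, so operating at a loss of $236 is better by $864.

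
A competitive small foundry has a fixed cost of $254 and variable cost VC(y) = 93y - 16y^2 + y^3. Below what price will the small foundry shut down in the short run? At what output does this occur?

The firm shuts down when price falls below the minimum of average variable cost. AVC = VC/y = 93 - 16y + y^2.
At the minimum of AVC, MC = AVC. MC = 93 - 32y + 3y^2; setting MC = AVC gives 2y^2 - 16y = 0, so y = 8. min AVC = 29.
The firm shuts down for any P below $29.

$29 per unit, at y = 8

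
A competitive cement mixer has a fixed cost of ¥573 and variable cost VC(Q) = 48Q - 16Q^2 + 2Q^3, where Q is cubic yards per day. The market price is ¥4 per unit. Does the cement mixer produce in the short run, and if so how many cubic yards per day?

Shut down

Strip out fixed cost: VC = 48Q - 16Q^2 + 2Q^3. Then AVC = 48 - 16Q + 2Q^2 and MC = 48 - 32Q + 6Q^2.
AVC hits its minimum where MC = AVC, at Q = 4, giving min AVC = 48 - 16·4 + 2·4^2 = ¥16.
Since P = ¥4 < min AVC = ¥16, price fails to cover variable cost at any output.
Shutting down limits the loss to fixed cost, ¥573.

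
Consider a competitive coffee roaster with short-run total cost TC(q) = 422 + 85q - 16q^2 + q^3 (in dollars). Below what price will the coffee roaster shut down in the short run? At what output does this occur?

The firm shuts down when price falls below the minimum of average variable cost. AVC = VC/q = 85 - 16q + q^2.
At the minimum of AVC, MC = AVC. MC = 85 - 32q + 3q^2; setting MC = AVC gives 2q^2 - 16q = 0, so q = 8. min AVC = 21.
For P < $21 the firm produces nothing.

$21 per unit, at q = 8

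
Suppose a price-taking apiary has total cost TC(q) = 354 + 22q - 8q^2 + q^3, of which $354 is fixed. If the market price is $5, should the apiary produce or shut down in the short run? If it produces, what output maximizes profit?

Variable cost is VC = 22q - 8q^2 + q^3, so AVC = VC/q = 22 - 8q + q^2 and MC = dTC/dq = 22 - 16q + 3q^2.
AVC is minimized where dAVC/dq = -8 + 2q = 0, at q = 4; min AVC = 22 - 8·4 + 4^2 = $6.
With P < min AVC ($5 < $6), every unit sold adds to the loss.
The firm minimizes its loss by shutting down and losing only its fixed cost of $354.

Shut down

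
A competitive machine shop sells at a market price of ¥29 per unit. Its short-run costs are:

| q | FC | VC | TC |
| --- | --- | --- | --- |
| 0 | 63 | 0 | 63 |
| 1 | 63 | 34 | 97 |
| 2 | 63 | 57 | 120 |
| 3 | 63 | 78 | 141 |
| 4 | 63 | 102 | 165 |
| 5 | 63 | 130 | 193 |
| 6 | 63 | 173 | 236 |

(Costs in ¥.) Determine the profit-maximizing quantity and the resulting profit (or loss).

Compute π = P·q − TC at each output: q=0: -63; q=1: -68; q=2: -62; q=3: -54; q=4: -49; q=5: -48; q=6: -62.
Profit is maximized at q = 5. AVC there is 130/5 = ¥26 ≤ P, so producing beats shutting down (which would give -¥63).

q = 5; profit = -¥48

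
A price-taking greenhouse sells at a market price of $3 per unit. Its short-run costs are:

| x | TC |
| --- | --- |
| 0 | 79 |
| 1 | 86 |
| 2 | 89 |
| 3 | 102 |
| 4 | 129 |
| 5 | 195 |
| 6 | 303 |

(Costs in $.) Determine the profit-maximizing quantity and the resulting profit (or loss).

Tabulate TR − TC: x=0: -79; x=1: -83; x=2: -83; x=3: -93; x=4: -117; x=5: -180; x=6: -285.
Profit is highest at x = 0. Equivalently, the lowest AVC in the table is 10/2 ≈ $5 at x = 2, and P = $3 falls below it — price never covers variable cost, so the firm shuts down and loses only its fixed cost.

x = 0 (shut down); profit = -$79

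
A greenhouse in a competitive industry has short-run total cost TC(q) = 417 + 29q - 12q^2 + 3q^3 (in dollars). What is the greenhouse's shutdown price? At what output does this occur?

The shutdown price is the minimum of AVC. VC = 29q - 12q^2 + 3q^3, so AVC = 29 - 12q + 3q^2.
At the minimum of AVC, MC = AVC. MC = 29 - 24q + 9q^2; setting MC = AVC gives 6q^2 - 12q = 0, so q = 2. min AVC = 17.
For P < $17 the firm produces nothing.

$17 per unit, at q = 2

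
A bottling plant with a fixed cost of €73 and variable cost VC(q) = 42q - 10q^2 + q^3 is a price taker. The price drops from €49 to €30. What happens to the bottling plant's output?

Output falls from 7 to 6

AVC = 42 - 10q + q^2, minimized at q = 5 where min AVC = €17. MC = 42 - 20q + 3q^2.
With P = €49 above the shutdown price, P = MC gives q = 7.
At P = €30 ≥ min AVC, set P = MC: q = 6. The firm stays open but cuts output.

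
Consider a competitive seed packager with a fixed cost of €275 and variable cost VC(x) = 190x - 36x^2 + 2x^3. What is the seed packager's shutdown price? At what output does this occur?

The firm shuts down when price falls below the minimum of average variable cost. AVC = VC/x = 190 - 36x + 2x^2.
dAVC/dx = -36 + 4x = 0 gives x = 9. min AVC = 190 - 36·9 + 2·9^2 = 28.
For P < €28 the firm produces nothing.

€28 per unit, at x = 9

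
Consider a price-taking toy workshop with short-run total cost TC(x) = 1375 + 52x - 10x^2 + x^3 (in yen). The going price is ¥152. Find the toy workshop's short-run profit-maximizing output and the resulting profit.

Profit = -¥375 at x = 10

AVC = 52 - 10x + x^2; min AVC = ¥27 at x = 5. Since P = ¥152 ≥ min AVC, the firm produces.
MC = 52 - 20x + 3x^2. Setting P = MC and taking the root on the rising branch gives x* = 10.
TR = 152·10 = 1520. TC = 1375 + 520 = 1895. Profit = 1520 − 1895 = -¥375.
By producing, the firm covers all variable cost plus ¥1000 of fixed cost; shutting down would lose the full ¥1375.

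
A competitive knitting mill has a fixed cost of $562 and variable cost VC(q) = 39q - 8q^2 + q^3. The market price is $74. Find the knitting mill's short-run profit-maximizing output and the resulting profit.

Profit = -$268 at q = 7

AVC = 39 - 8q + q^2 has its minimum $23 at q = 4; price $74 clears that bar, so the firm operates.
With MC = 39 - 16q + 3q^2, P = MC on the upward-sloping part at q* = 7.
TR = 74·7 = 518. TC = 562 + 224 = 786. Profit = 518 − 786 = -$268.
That loss of $268 beats the $562 the firm would lose by shutting down; producing recovers $294 of fixed cost.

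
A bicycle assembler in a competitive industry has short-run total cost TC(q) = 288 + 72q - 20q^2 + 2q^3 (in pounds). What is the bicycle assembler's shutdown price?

Short-run supply begins at min AVC. From VC = 72q - 20q^2 + 2q^3, AVC = 72 - 20q + 2q^2.
At the minimum of AVC, MC = AVC. MC = 72 - 40q + 6q^2; setting MC = AVC gives 4q^2 - 20q = 0, so q = 5. min AVC = 22.
The firm shuts down for any P below £22.

£22 per unit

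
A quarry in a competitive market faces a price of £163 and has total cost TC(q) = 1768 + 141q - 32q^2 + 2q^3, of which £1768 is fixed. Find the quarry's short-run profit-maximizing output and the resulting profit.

AVC = 141 - 32q + 2q^2; min AVC = £13 at q = 8. Since P = £163 ≥ min AVC, the firm produces.
With MC = 141 - 64q + 6q^2, P = MC on the upward-sloping part at q* = 11.
TR = 163·11 = 1793. TC = 1768 + 341 = 2109. Profit = 1793 − 2109 = -£316.
By producing, the firm covers all variable cost plus £1452 of fixed cost; shutting down would lose the full £1768.

Profit = -£316 at q = 11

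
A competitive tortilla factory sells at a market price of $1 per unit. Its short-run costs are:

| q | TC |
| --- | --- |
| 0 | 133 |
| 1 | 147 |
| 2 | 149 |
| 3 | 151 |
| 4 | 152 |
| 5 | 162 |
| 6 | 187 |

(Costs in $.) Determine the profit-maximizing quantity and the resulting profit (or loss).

Profit at each row (π = 1q − TC): q=0: -133; q=1: -146; q=2: -147; q=3: -148; q=4: -148; q=5: -157; q=6: -181.
Profit is highest at q = 0. Equivalently, the lowest AVC in the table is 19/4 ≈ $4.75 at q = 4, and P = $1 falls below it — price never covers variable cost, so the firm shuts down and loses only its fixed cost.

q = 0 (shut down); profit = -$133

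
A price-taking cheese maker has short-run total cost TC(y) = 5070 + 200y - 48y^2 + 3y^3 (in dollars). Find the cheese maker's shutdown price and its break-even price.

Shutdown price = min AVC. AVC = 200 - 48y + 3y^2, with vertex at y = 8 and minimum $8.
ATC = 5070/y + 200 - 48y + 3y^2. Setting dATC/dy = −5070/y^2 − 48 + 6y = 0 gives y = 13 (since 6·13^3 − 48·13^2 = 5070).
min ATC = 5070/13 + 200 − 48·13 + 3·13^2 = $473. That is the break-even price.
For $8 ≤ P < $473 the firm produces at a loss; below $8 it shuts down.

Shutdown price = $8; break-even price = $473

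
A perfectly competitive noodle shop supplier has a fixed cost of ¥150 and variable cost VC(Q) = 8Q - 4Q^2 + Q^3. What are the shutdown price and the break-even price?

AVC = 8 - 4Q + Q^2; minimized at Q = 2, giving min AVC = ¥4. That is the shutdown price.
ATC = 150/Q + 8 - 4Q + Q^2. Setting dATC/dQ = −150/Q^2 − 4 + 2Q = 0 gives Q = 5 (since 2·5^3 − 4·5^2 = 150).
min ATC = 150/5 + 8 − 4·5 + 5^2 = ¥43. That is the break-even price.
For ¥4 ≤ P < ¥43 the firm produces at a loss; below ¥4 it shuts down.

Shutdown price = ¥4; break-even price = ¥43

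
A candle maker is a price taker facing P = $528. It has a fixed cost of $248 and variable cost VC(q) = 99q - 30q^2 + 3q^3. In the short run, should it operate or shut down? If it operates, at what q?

From TC, MC = TC'(q) = 99 - 60q + 9q^2 and AVC = VC/q = 99 - 30q + 3q^2.
AVC hits its minimum where MC = AVC, at q = 5, giving min AVC = 99 - 30·5 + 3·5^2 = $24.
P = $528 exceeds min AVC = $24, so the firm stays open.
P = MC gives -429 - 60q + 9q^2 = 0, with roots -13/3 and 11. Take the larger (rising MC): q* = 11.
Check: AVC at q = 11 is $132 ≤ P, so revenue covers variable cost.
Profit = P·q − TC = 528·11 − 1700 = $4108.

Produce at q = 11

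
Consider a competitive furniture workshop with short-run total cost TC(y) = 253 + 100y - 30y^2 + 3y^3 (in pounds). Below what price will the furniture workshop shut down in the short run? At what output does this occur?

The firm shuts down when price falls below the minimum of average variable cost. AVC = VC/y = 100 - 30y + 3y^2.
At the minimum of AVC, MC = AVC. MC = 100 - 60y + 9y^2; setting MC = AVC gives 6y^2 - 30y = 0, so y = 5. min AVC = 25.
The firm shuts down for any P below £25.

£25 per unit, at y = 5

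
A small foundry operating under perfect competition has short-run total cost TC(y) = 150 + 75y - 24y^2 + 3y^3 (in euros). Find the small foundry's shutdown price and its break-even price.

Shutdown price = €27; break-even price = €60

Shutdown price = min AVC. AVC = 75 - 24y + 3y^2, with vertex at y = 4 and minimum €27.
ATC = 150/y + 75 - 24y + 3y^2. Setting dATC/dy = −150/y^2 − 24 + 6y = 0 gives y = 5 (since 6·5^3 − 24·5^2 = 150).
min ATC = 150/5 + 75 − 24·5 + 3·5^2 = €60. That is the break-even price.
For €27 ≤ P < €60 the firm produces at a loss; below €27 it shuts down.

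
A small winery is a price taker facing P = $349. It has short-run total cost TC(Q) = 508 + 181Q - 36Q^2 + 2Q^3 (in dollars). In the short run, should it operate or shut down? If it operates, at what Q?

Produce at Q = 14

Variable cost is VC = 181Q - 36Q^2 + 2Q^3, so AVC = VC/Q = 181 - 36Q + 2Q^2 and MC = dTC/dQ = 181 - 72Q + 6Q^2.
The AVC parabola has its vertex at Q = 36/4 = 9, where AVC = 181 - 36·9 + 2·9^2 = $19.
Because $349 ≥ $19, revenue can cover variable cost; the firm operates.
P = MC gives -168 - 72Q + 6Q^2 = 0, with roots -2 and 14. Take the larger (rising MC): Q* = 14.
Check: AVC at Q = 14 is $69 ≤ P, so revenue covers variable cost.
Profit = P·Q − TC = 349·14 − 1474 = $3412.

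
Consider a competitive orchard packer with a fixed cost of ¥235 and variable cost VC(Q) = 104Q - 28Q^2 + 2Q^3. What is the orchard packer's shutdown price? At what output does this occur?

The shutdown price is the minimum of AVC. VC = 104Q - 28Q^2 + 2Q^3, so AVC = 104 - 28Q + 2Q^2.
dAVC/dQ = -28 + 4Q = 0 gives Q = 7. min AVC = 104 - 28·7 + 2·7^2 = 6.
The firm shuts down for any P below ¥6.

¥6 per unit, at Q = 7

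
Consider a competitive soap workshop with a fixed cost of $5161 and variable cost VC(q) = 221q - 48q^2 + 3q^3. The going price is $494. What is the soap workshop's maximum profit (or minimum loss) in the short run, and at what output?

Profit = -$91 at q = 13

AVC = 221 - 48q + 3q^2; min AVC = $29 at q = 8. Since P = $494 ≥ min AVC, the firm produces.
MC = 221 - 96q + 9q^2. Setting P = MC and taking the root on the rising branch gives q* = 13.
TR = 494·13 = 6422. TC = 5161 + 1352 = 6513. Profit = 6422 − 6513 = -$91.
That loss of $91 beats the $5161 the firm would lose by shutting down; producing recovers $5070 of fixed cost.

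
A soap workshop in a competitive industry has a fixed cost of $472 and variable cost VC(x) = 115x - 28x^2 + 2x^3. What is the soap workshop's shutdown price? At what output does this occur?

$17 per unit, at x = 7

The shutdown price is the minimum of AVC. VC = 115x - 28x^2 + 2x^3, so AVC = 115 - 28x + 2x^2.
At the minimum of AVC, MC = AVC. MC = 115 - 56x + 6x^2; setting MC = AVC gives 4x^2 - 28x = 0, so x = 7. min AVC = 17.
For P < $17 the firm produces nothing.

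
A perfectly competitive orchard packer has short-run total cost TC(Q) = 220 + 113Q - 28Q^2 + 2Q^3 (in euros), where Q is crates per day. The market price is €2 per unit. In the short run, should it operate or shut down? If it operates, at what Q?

Shut down

Variable cost is VC = 113Q - 28Q^2 + 2Q^3, so AVC = VC/Q = 113 - 28Q + 2Q^2 and MC = dTC/dQ = 113 - 56Q + 6Q^2.
The AVC parabola has its vertex at Q = 28/4 = 7, where AVC = 113 - 28·7 + 2·7^2 = €15.
P = €2 lies below min AVC = €15; no output level covers variable cost.
The firm minimizes its loss by shutting down and losing only its fixed cost of €220.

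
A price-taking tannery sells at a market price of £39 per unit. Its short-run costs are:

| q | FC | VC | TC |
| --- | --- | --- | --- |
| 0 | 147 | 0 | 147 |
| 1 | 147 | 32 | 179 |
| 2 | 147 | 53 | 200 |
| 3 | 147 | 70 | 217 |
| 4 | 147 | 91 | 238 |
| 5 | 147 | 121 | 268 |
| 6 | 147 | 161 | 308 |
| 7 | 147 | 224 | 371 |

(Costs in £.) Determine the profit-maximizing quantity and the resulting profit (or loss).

Tabulate TR − TC: q=0: -147; q=1: -140; q=2: -122; q=3: -100; q=4: -82; q=5: -73; q=6: -74; q=7: -98.
Profit is maximized at q = 5. AVC there is 121/5 = £24.20 ≤ P, so producing beats shutting down (which would give -£147).

q = 5; profit = -£73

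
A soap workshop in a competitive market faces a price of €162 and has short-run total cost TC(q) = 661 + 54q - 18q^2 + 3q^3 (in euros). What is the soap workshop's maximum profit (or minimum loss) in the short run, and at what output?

AVC = 54 - 18q + 3q^2 has its minimum €27 at q = 3; price €162 clears that bar, so the firm operates.
MC = 54 - 36q + 9q^2. Setting P = MC and taking the root on the rising branch gives q* = 6.
TR = 162·6 = 972. TC = 661 + 324 = 985. Profit = 972 − 985 = -€13.
By producing, the firm covers all variable cost plus €648 of fixed cost; shutting down would lose the full €661.

Profit = -€13 at q = 6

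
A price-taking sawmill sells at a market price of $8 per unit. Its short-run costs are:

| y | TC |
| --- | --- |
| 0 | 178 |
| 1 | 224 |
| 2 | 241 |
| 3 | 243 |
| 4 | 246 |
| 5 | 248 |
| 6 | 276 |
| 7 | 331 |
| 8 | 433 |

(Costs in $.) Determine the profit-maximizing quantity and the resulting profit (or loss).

Compute π = P·y − TC at each output: y=0: -178; y=1: -216; y=2: -225; y=3: -219; y=4: -214; y=5: -208; y=6: -228; y=7: -275; y=8: -369.
Profit is highest at y = 0. Equivalently, the lowest AVC in the table is 70/5 ≈ $14 at y = 5, and P = $8 falls below it — price never covers variable cost, so the firm shuts down and loses only its fixed cost.

y = 0 (shut down); profit = -$178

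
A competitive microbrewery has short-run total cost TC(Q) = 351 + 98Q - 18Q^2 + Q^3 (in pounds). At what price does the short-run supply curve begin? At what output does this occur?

Short-run supply begins at min AVC. From VC = 98Q - 18Q^2 + Q^3, AVC = 98 - 18Q + Q^2.
dAVC/dQ = -18 + 2Q = 0 gives Q = 9. min AVC = 98 - 18·9 + 9^2 = 17.
The firm shuts down for any P below £17.

£17 per unit, at Q = 9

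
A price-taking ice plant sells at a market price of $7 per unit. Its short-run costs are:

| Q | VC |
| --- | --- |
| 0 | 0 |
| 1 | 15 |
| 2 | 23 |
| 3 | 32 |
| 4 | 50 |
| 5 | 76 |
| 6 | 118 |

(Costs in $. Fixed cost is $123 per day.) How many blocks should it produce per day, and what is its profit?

Tabulate TR − TC: Q=0: -123; Q=1: -131; Q=2: -132; Q=3: -134; Q=4: -145; Q=5: -164; Q=6: -199.
Profit is highest at Q = 0. Equivalently, the lowest AVC in the table is 32/3 ≈ $10.67 at Q = 3, and P = $7 falls below it — price never covers variable cost, so the firm shuts down and loses only its fixed cost.

Q = 0 (shut down); profit = -$123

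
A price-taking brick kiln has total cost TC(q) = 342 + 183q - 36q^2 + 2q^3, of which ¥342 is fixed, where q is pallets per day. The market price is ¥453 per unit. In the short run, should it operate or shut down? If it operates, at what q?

From TC, MC = TC'(q) = 183 - 72q + 6q^2 and AVC = VC/q = 183 - 36q + 2q^2.
The AVC parabola has its vertex at q = 36/4 = 9, where AVC = 183 - 36·9 + 2·9^2 = ¥21.
Because ¥453 ≥ ¥21, revenue can cover variable cost; the firm operates.
Set P = MC: 453 = 183 - 72q + 6q^2 → -270 - 72q + 6q^2 = 0. The roots are q = -3 and q = 15; the profit-maximizing output is on the rising part of MC, so q* = 15.
Check: AVC at q = 15 is ¥93 ≤ P, so revenue covers variable cost.
Profit = P·q − TC = 453·15 − 1737 = ¥5058.

Produce at q = 15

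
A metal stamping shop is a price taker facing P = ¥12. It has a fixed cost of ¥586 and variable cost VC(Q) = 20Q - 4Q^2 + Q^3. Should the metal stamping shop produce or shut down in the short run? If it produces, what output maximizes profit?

Shut down

Variable cost is VC = 20Q - 4Q^2 + Q^3, so AVC = VC/Q = 20 - 4Q + Q^2 and MC = dTC/dQ = 20 - 8Q + 3Q^2.
The AVC parabola has its vertex at Q = 4/2 = 2, where AVC = 20 - 4·2 + 2^2 = ¥16.
With P < min AVC (¥12 < ¥16), every unit sold adds to the loss.
Best response: produce nothing and absorb the ¥586 fixed cost.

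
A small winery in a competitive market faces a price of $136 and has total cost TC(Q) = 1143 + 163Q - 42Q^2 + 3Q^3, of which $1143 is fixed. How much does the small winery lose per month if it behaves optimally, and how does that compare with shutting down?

Profit = -$171 at Q = 9

AVC = 163 - 42Q + 3Q^2 has its minimum $16 at Q = 7; price $136 clears that bar, so the firm operates.
MC = 163 - 84Q + 9Q^2. Setting P = MC and taking the root on the rising branch gives Q* = 9.
TR = 136·9 = 1224. TC = 1143 + 252 = 1395. Profit = 1224 − 1395 = -$171.
Shutting down would mean losing the fixed cost of $1143, so operating at a loss of $171 is better by $972.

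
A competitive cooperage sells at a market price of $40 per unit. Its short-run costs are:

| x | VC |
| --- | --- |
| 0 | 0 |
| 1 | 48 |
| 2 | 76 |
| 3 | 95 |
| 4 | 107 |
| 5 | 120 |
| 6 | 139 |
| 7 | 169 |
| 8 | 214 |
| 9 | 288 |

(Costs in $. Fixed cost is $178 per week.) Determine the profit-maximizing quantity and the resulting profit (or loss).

Tabulate TR − TC: x=0: -178; x=1: -186; x=2: -174; x=3: -153; x=4: -125; x=5: -98; x=6: -77; x=7: -67; x=8: -72; x=9: -106.
Profit is maximized at x = 7. AVC there is 169/7 = $24.14 ≤ P, so producing beats shutting down (which would give -$178).

x = 7; profit = -$67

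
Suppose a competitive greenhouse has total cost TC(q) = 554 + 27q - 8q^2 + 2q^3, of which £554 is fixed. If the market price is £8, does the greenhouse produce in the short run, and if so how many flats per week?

Strip out fixed cost: VC = 27q - 8q^2 + 2q^3. Then AVC = 27 - 8q + 2q^2 and MC = 27 - 16q + 6q^2.
The AVC parabola has its vertex at q = 8/4 = 2, where AVC = 27 - 8·2 + 2·2^2 = £19.
Since P = £8 < min AVC = £19, price fails to cover variable cost at any output.
The firm minimizes its loss by shutting down and losing only its fixed cost of £554.

Shut down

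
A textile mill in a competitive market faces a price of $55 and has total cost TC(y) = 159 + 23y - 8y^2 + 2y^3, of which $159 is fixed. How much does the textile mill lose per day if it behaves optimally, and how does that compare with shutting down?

AVC = 23 - 8y + 2y^2; min AVC = $15 at y = 2. Since P = $55 ≥ min AVC, the firm produces.
MC = 23 - 16y + 6y^2. Setting P = MC and taking the root on the rising branch gives y* = 4.
TR = 55·4 = 220. TC = 159 + 92 = 251. Profit = 220 − 251 = -$31.
By producing, the firm covers all variable cost plus $128 of fixed cost; shutting down would lose the full $159.

Profit = -$31 at y = 4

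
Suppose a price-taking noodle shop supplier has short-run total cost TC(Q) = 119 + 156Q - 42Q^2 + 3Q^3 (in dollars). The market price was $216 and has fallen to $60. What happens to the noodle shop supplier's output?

MC = 156 - 84Q + 9Q^2; the shutdown threshold is min AVC = $9 (at Q = 7).
With P = $216 above the shutdown price, P = MC gives Q = 10.
At P = $60 ≥ min AVC, set P = MC: Q = 8. The firm stays open but cuts output.

Output falls from 10 to 8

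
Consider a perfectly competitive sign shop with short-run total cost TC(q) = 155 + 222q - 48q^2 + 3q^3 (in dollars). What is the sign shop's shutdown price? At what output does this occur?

The firm shuts down when price falls below the minimum of average variable cost. AVC = VC/q = 222 - 48q + 3q^2.
At the minimum of AVC, MC = AVC. MC = 222 - 96q + 9q^2; setting MC = AVC gives 6q^2 - 48q = 0, so q = 8. min AVC = 30.
So the shutdown price is $30.

$30 per unit, at q = 8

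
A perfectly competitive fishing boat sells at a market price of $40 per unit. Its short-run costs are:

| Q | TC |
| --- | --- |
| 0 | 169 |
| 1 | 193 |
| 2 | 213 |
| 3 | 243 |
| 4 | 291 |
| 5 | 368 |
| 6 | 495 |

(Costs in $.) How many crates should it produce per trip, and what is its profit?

Q = 3; profit = -$123

Profit at each row (π = 40Q − TC): Q=0: -169; Q=1: -153; Q=2: -133; Q=3: -123; Q=4: -131; Q=5: -168; Q=6: -255.
Profit is maximized at Q = 3. AVC there is 74/3 = $24.67 ≤ P, so producing beats shutting down (which would give -$169).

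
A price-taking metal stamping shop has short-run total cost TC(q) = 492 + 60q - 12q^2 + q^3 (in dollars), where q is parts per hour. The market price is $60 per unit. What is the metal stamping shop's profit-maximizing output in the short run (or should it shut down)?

From TC, MC = TC'(q) = 60 - 24q + 3q^2 and AVC = VC/q = 60 - 12q + q^2.
AVC is minimized where dAVC/dq = -12 + 2q = 0, at q = 6; min AVC = 60 - 12·6 + 6^2 = $24.
Because $60 ≥ $24, revenue can cover variable cost; the firm operates.
Solving P = MC: -24q + 3q^2 = 0 ⇒ q = 0 or 8. On the upward-sloping branch, q* = 8.
Check: AVC at q = 8 is $28 ≤ P, so revenue covers variable cost.
Profit = P·q − TC = 60·8 − 716 = -$236, a loss, but smaller than the $492 fixed cost the firm would lose by shutting down.

Produce at q = 8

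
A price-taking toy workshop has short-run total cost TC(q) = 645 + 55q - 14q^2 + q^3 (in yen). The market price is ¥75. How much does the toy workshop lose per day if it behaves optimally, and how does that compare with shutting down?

Profit = -¥45 at q = 10

AVC = 55 - 14q + q^2; min AVC = ¥6 at q = 7. Since P = ¥75 ≥ min AVC, the firm produces.
With MC = 55 - 28q + 3q^2, P = MC on the upward-sloping part at q* = 10.
TR = 75·10 = 750. TC = 645 + 150 = 795. Profit = 750 − 795 = -¥45.
Shutting down would mean losing the fixed cost of ¥645, so operating at a loss of ¥45 is better by ¥600.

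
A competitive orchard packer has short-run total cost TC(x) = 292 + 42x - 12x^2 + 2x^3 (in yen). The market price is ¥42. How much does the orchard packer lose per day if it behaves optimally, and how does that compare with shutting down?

Profit = -¥228 at x = 4

AVC = 42 - 12x + 2x^2; min AVC = ¥24 at x = 3. Since P = ¥42 ≥ min AVC, the firm produces.
With MC = 42 - 24x + 6x^2, P = MC on the upward-sloping part at x* = 4.
TR = 42·4 = 168. TC = 292 + 104 = 396. Profit = 168 − 396 = -¥228.
That loss of ¥228 beats the ¥292 the firm would lose by shutting down; producing recovers ¥64 of fixed cost.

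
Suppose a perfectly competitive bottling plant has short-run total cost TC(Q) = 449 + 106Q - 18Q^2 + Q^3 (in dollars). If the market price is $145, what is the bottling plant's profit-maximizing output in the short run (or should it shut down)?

From TC, MC = TC'(Q) = 106 - 36Q + 3Q^2 and AVC = VC/Q = 106 - 18Q + Q^2.
The AVC parabola has its vertex at Q = 18/2 = 9, where AVC = 106 - 18·9 + 9^2 = $25.
P = $145 exceeds min AVC = $25, so the firm stays open.
P = MC gives -39 - 36Q + 3Q^2 = 0, with roots -1 and 13. Take the larger (rising MC): Q* = 13.
Check: AVC at Q = 13 is $41 ≤ P, so revenue covers variable cost.
Profit = P·Q − TC = 145·13 − 982 = $903.

Produce at Q = 13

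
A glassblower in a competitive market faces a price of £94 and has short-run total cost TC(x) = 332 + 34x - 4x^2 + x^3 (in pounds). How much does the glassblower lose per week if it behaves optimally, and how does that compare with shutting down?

AVC = 34 - 4x + x^2; min AVC = £30 at x = 2. Since P = £94 ≥ min AVC, the firm produces.
With MC = 34 - 8x + 3x^2, P = MC on the upward-sloping part at x* = 6.
TR = 94·6 = 564. TC = 332 + 276 = 608. Profit = 564 − 608 = -£44.
Shutting down would mean losing the fixed cost of £332, so operating at a loss of £44 is better by £288.

Profit = -£44 at x = 6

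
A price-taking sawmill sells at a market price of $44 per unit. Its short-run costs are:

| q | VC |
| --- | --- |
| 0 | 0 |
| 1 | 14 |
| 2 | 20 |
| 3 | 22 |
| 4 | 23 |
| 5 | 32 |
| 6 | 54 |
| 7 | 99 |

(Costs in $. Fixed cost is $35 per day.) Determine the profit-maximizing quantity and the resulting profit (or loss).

Tabulate TR − TC: q=0: -35; q=1: -5; q=2: 33; q=3: 75; q=4: 118; q=5: 153; q=6: 175; q=7: 174.
Profit is maximized at q = 6. AVC there is 54/6 = $9 ≤ P, so producing beats shutting down (which would give -$35).

q = 6; profit = $175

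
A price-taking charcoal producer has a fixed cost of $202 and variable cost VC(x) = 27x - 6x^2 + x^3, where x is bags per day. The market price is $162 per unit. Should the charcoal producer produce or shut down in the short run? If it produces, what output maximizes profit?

Produce at x = 9

From TC, MC = TC'(x) = 27 - 12x + 3x^2 and AVC = VC/x = 27 - 6x + x^2.
AVC is minimized where dAVC/dx = -6 + 2x = 0, at x = 3; min AVC = 27 - 6·3 + 3^2 = $18.
P = $162 exceeds min AVC = $18, so the firm stays open.
P = MC gives -135 - 12x + 3x^2 = 0, with roots -5 and 9. Take the larger (rising MC): x* = 9.
Check: AVC at x = 9 is $54 ≤ P, so revenue covers variable cost.
Profit = P·x − TC = 162·9 − 688 = $770.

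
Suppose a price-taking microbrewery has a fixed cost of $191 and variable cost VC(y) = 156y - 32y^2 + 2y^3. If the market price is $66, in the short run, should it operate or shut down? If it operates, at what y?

Produce at y = 9

Variable cost is VC = 156y - 32y^2 + 2y^3, so AVC = VC/y = 156 - 32y + 2y^2 and MC = dTC/dy = 156 - 64y + 6y^2.
AVC hits its minimum where MC = AVC, at y = 8, giving min AVC = 156 - 32·8 + 2·8^2 = $28.
Because $66 ≥ $28, revenue can cover variable cost; the firm operates.
P = MC gives 90 - 64y + 6y^2 = 0, with roots 5/3 and 9. Take the larger (rising MC): y* = 9.
Check: AVC at y = 9 is $30 ≤ P, so revenue covers variable cost.
Profit = P·y − TC = 66·9 − 461 = $133.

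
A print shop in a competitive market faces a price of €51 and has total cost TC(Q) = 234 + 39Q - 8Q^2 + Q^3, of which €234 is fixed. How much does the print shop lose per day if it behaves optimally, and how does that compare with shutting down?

Profit = -€90 at Q = 6

AVC = 39 - 8Q + Q^2; min AVC = €23 at Q = 4. Since P = €51 ≥ min AVC, the firm produces.
With MC = 39 - 16Q + 3Q^2, P = MC on the upward-sloping part at Q* = 6.
TR = 51·6 = 306. TC = 234 + 162 = 396. Profit = 306 − 396 = -€90.
That loss of €90 beats the €234 the firm would lose by shutting down; producing recovers €144 of fixed cost.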